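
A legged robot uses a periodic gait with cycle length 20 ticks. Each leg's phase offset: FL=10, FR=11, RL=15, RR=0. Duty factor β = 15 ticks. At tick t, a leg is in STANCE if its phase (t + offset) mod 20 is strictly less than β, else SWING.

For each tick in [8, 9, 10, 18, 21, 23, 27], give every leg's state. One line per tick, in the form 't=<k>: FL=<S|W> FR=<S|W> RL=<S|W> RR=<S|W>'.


t=8: phase=(18,19,3,8) vs β=15 → FL=W FR=W RL=S RR=S
t=9: phase=(19,0,4,9) vs β=15 → FL=W FR=S RL=S RR=S
t=10: phase=(0,1,5,10) vs β=15 → FL=S FR=S RL=S RR=S
t=18: phase=(8,9,13,18) vs β=15 → FL=S FR=S RL=S RR=W
t=21: phase=(11,12,16,1) vs β=15 → FL=S FR=S RL=W RR=S
t=23: phase=(13,14,18,3) vs β=15 → FL=S FR=S RL=W RR=S
t=27: phase=(17,18,2,7) vs β=15 → FL=W FR=W RL=S RR=S

t=8: FL=W FR=W RL=S RR=S
t=9: FL=W FR=S RL=S RR=S
t=10: FL=S FR=S RL=S RR=S
t=18: FL=S FR=S RL=S RR=W
t=21: FL=S FR=S RL=W RR=S
t=23: FL=S FR=S RL=W RR=S
t=27: FL=W FR=W RL=S RR=S


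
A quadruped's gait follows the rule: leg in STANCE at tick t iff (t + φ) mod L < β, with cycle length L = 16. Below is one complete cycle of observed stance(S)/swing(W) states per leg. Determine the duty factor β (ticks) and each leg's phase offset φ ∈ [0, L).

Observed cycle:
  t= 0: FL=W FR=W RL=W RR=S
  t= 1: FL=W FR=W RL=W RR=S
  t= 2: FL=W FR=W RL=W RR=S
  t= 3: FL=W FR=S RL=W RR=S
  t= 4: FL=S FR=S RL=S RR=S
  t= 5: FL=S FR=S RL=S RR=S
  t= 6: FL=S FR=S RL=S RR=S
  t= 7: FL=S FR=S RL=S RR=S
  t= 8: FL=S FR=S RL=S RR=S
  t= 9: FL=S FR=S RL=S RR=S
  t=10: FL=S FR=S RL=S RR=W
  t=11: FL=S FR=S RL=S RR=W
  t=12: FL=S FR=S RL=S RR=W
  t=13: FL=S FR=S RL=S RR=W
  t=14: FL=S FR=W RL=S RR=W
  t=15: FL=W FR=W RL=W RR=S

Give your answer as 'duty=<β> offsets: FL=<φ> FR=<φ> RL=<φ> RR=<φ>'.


duty=11 offsets: FL=12 FR=13 RL=12 RR=1

duty β = stance ticks per leg = 11
FL: stance ticks = 11; W→S at t=4 → φ=12
FR: stance ticks = 11; W→S at t=3 → φ=13
RL: stance ticks = 11; W→S at t=4 → φ=12
RR: stance ticks = 11; W→S at t=15 → φ=1


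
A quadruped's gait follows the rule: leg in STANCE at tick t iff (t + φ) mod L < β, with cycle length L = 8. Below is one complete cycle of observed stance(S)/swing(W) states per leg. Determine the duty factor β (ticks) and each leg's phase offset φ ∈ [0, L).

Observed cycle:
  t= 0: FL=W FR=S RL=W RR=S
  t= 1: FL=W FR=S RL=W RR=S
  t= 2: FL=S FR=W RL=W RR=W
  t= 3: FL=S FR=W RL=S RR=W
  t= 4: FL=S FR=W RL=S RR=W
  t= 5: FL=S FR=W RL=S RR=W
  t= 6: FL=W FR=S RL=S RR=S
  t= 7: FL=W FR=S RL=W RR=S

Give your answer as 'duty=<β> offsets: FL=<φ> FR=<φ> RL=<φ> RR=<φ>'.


duty=4 offsets: FL=6 FR=2 RL=5 RR=2

duty β = stance ticks per leg = 4
FL: stance ticks = 4; W→S at t=2 → φ=6
FR: stance ticks = 4; W→S at t=6 → φ=2
RL: stance ticks = 4; W→S at t=3 → φ=5
RR: stance ticks = 4; W→S at t=6 → φ=2


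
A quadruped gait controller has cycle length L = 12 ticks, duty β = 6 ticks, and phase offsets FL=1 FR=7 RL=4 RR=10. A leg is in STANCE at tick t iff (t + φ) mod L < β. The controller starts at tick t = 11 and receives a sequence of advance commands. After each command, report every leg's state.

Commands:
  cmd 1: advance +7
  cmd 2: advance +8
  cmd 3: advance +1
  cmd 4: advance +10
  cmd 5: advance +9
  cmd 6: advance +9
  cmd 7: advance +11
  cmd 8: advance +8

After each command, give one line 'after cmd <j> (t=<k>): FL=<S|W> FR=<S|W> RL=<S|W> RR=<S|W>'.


start t=11: FL=S FR=W RL=S RR=W
cmd 1: advance +7 → t=18, phase=(7,1,10,4) → FL=W FR=S RL=W RR=S
cmd 2: advance +8 → t=26, phase=(3,9,6,0) → FL=S FR=W RL=W RR=S
cmd 3: advance +1 → t=27, phase=(4,10,7,1) → FL=S FR=W RL=W RR=S
cmd 4: advance +10 → t=37, phase=(2,8,5,11) → FL=S FR=W RL=S RR=W
cmd 5: advance +9 → t=46, phase=(11,5,2,8) → FL=W FR=S RL=S RR=W
cmd 6: advance +9 → t=55, phase=(8,2,11,5) → FL=W FR=S RL=W RR=S
cmd 7: advance +11 → t=66, phase=(7,1,10,4) → FL=W FR=S RL=W RR=S
cmd 8: advance +8 → t=74, phase=(3,9,6,0) → FL=S FR=W RL=W RR=S

after cmd 1 (t=18): FL=W FR=S RL=W RR=S
after cmd 2 (t=26): FL=S FR=W RL=W RR=S
after cmd 3 (t=27): FL=S FR=W RL=W RR=S
after cmd 4 (t=37): FL=S FR=W RL=S RR=W
after cmd 5 (t=46): FL=W FR=S RL=S RR=W
after cmd 6 (t=55): FL=W FR=S RL=W RR=S
after cmd 7 (t=66): FL=W FR=S RL=W RR=S
after cmd 8 (t=74): FL=S FR=W RL=W RR=S


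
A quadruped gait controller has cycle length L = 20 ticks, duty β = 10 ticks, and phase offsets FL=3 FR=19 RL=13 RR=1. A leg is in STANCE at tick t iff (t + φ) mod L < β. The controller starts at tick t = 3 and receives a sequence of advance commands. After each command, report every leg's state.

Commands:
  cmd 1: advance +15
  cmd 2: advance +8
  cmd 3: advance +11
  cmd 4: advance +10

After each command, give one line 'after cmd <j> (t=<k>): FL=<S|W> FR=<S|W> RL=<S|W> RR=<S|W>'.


after cmd 1 (t=18): FL=S FR=W RL=W RR=W
after cmd 2 (t=26): FL=S FR=S RL=W RR=S
after cmd 3 (t=37): FL=S FR=W RL=W RR=W
after cmd 4 (t=47): FL=W FR=S RL=S RR=S

start t=3: FL=S FR=S RL=W RR=S
cmd 1: advance +15 → t=18, phase=(1,17,11,19) → FL=S FR=W RL=W RR=W
cmd 2: advance +8 → t=26, phase=(9,5,19,7) → FL=S FR=S RL=W RR=S
cmd 3: advance +11 → t=37, phase=(0,16,10,18) → FL=S FR=W RL=W RR=W
cmd 4: advance +10 → t=47, phase=(10,6,0,8) → FL=W FR=S RL=S RR=S


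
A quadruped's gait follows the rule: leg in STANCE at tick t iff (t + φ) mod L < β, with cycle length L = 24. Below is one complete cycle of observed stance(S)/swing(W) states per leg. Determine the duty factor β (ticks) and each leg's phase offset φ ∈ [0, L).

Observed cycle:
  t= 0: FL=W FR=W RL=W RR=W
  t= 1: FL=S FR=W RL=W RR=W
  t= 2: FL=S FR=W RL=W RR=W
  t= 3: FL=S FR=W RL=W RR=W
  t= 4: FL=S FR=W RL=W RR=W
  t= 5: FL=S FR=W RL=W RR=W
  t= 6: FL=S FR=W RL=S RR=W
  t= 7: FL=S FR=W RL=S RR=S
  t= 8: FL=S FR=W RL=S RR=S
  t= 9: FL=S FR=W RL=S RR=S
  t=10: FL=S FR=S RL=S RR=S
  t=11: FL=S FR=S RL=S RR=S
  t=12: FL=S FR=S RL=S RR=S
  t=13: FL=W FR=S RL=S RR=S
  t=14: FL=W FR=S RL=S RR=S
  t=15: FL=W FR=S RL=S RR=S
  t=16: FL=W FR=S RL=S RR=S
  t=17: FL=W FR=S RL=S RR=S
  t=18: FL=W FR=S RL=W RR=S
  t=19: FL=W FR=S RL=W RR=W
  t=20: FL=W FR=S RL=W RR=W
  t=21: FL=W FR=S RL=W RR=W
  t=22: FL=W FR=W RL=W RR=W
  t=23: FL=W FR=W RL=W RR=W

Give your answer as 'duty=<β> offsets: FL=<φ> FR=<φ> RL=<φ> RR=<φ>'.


duty=12 offsets: FL=23 FR=14 RL=18 RR=17

duty β = stance ticks per leg = 12
FL: stance ticks = 12; W→S at t=1 → φ=23
FR: stance ticks = 12; W→S at t=10 → φ=14
RL: stance ticks = 12; W→S at t=6 → φ=18
RR: stance ticks = 12; W→S at t=7 → φ=17


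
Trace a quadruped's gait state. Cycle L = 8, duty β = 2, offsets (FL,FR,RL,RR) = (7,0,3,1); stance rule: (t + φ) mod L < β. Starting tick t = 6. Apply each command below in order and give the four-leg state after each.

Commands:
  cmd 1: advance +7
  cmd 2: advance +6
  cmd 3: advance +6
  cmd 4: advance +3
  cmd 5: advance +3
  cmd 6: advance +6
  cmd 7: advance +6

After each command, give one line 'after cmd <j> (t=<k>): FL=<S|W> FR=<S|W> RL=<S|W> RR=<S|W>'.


after cmd 1 (t=13): FL=W FR=W RL=S RR=W
after cmd 2 (t=19): FL=W FR=W RL=W RR=W
after cmd 3 (t=25): FL=S FR=S RL=W RR=W
after cmd 4 (t=28): FL=W FR=W RL=W RR=W
after cmd 5 (t=31): FL=W FR=W RL=W RR=S
after cmd 6 (t=37): FL=W FR=W RL=S RR=W
after cmd 7 (t=43): FL=W FR=W RL=W RR=W

start t=6: FL=W FR=W RL=S RR=W
cmd 1: advance +7 → t=13, phase=(4,5,0,6) → FL=W FR=W RL=S RR=W
cmd 2: advance +6 → t=19, phase=(2,3,6,4) → FL=W FR=W RL=W RR=W
cmd 3: advance +6 → t=25, phase=(0,1,4,2) → FL=S FR=S RL=W RR=W
cmd 4: advance +3 → t=28, phase=(3,4,7,5) → FL=W FR=W RL=W RR=W
cmd 5: advance +3 → t=31, phase=(6,7,2,0) → FL=W FR=W RL=W RR=S
cmd 6: advance +6 → t=37, phase=(4,5,0,6) → FL=W FR=W RL=S RR=W
cmd 7: advance +6 → t=43, phase=(2,3,6,4) → FL=W FR=W RL=W RR=W


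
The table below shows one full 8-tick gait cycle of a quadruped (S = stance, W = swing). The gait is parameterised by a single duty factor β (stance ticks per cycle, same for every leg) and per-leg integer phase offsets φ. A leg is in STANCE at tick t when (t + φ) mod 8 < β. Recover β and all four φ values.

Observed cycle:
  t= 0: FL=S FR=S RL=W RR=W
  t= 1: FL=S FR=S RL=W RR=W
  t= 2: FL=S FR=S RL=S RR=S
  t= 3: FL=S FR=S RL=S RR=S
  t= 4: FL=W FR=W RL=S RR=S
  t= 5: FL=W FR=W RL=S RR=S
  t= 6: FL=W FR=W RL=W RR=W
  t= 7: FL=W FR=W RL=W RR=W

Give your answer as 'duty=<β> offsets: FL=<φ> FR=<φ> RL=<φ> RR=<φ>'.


duty β = stance ticks per leg = 4
FL: stance ticks = 4; W→S at t=0 → φ=0
FR: stance ticks = 4; W→S at t=0 → φ=0
RL: stance ticks = 4; W→S at t=2 → φ=6
RR: stance ticks = 4; W→S at t=2 → φ=6

duty=4 offsets: FL=0 FR=0 RL=6 RR=6


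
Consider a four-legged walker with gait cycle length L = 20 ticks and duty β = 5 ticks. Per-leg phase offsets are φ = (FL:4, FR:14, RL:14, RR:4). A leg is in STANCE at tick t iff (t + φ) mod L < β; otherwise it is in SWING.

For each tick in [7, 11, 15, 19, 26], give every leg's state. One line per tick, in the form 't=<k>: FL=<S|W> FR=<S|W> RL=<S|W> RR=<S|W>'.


t=7: FL=W FR=S RL=S RR=W
t=11: FL=W FR=W RL=W RR=W
t=15: FL=W FR=W RL=W RR=W
t=19: FL=S FR=W RL=W RR=S
t=26: FL=W FR=S RL=S RR=W

t=7: phase=(11,1,1,11) vs β=5 → FL=W FR=S RL=S RR=W
t=11: phase=(15,5,5,15) vs β=5 → FL=W FR=W RL=W RR=W
t=15: phase=(19,9,9,19) vs β=5 → FL=W FR=W RL=W RR=W
t=19: phase=(3,13,13,3) vs β=5 → FL=S FR=W RL=W RR=S
t=26: phase=(10,0,0,10) vs β=5 → FL=W FR=S RL=S RR=W


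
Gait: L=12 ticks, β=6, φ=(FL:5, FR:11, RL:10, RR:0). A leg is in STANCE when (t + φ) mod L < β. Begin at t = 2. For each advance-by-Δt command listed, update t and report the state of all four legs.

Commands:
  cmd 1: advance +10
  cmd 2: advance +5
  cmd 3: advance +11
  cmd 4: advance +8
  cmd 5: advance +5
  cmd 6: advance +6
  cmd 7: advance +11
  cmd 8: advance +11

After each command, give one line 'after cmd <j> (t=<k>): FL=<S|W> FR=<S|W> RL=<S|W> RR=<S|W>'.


start t=2: FL=W FR=S RL=S RR=S
cmd 1: advance +10 → t=12, phase=(5,11,10,0) → FL=S FR=W RL=W RR=S
cmd 2: advance +5 → t=17, phase=(10,4,3,5) → FL=W FR=S RL=S RR=S
cmd 3: advance +11 → t=28, phase=(9,3,2,4) → FL=W FR=S RL=S RR=S
cmd 4: advance +8 → t=36, phase=(5,11,10,0) → FL=S FR=W RL=W RR=S
cmd 5: advance +5 → t=41, phase=(10,4,3,5) → FL=W FR=S RL=S RR=S
cmd 6: advance +6 → t=47, phase=(4,10,9,11) → FL=S FR=W RL=W RR=W
cmd 7: advance +11 → t=58, phase=(3,9,8,10) → FL=S FR=W RL=W RR=W
cmd 8: advance +11 → t=69, phase=(2,8,7,9) → FL=S FR=W RL=W RR=W

after cmd 1 (t=12): FL=S FR=W RL=W RR=S
after cmd 2 (t=17): FL=W FR=S RL=S RR=S
after cmd 3 (t=28): FL=W FR=S RL=S RR=S
after cmd 4 (t=36): FL=S FR=W RL=W RR=S
after cmd 5 (t=41): FL=W FR=S RL=S RR=S
after cmd 6 (t=47): FL=S FR=W RL=W RR=W
after cmd 7 (t=58): FL=S FR=W RL=W RR=W
after cmd 8 (t=69): FL=S FR=W RL=W RR=W


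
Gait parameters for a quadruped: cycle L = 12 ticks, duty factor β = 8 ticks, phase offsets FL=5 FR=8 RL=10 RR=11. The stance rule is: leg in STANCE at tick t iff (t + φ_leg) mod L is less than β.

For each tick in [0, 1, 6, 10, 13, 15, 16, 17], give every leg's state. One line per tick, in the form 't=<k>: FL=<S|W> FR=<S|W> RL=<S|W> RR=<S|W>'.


t=0: FL=S FR=W RL=W RR=W
t=1: FL=S FR=W RL=W RR=S
t=6: FL=W FR=S RL=S RR=S
t=10: FL=S FR=S RL=W RR=W
t=13: FL=S FR=W RL=W RR=S
t=15: FL=W FR=W RL=S RR=S
t=16: FL=W FR=S RL=S RR=S
t=17: FL=W FR=S RL=S RR=S

t=0: phase=(5,8,10,11) vs β=8 → FL=S FR=W RL=W RR=W
t=1: phase=(6,9,11,0) vs β=8 → FL=S FR=W RL=W RR=S
t=6: phase=(11,2,4,5) vs β=8 → FL=W FR=S RL=S RR=S
t=10: phase=(3,6,8,9) vs β=8 → FL=S FR=S RL=W RR=W
t=13: phase=(6,9,11,0) vs β=8 → FL=S FR=W RL=W RR=S
t=15: phase=(8,11,1,2) vs β=8 → FL=W FR=W RL=S RR=S
t=16: phase=(9,0,2,3) vs β=8 → FL=W FR=S RL=S RR=S
t=17: phase=(10,1,3,4) vs β=8 → FL=W FR=S RL=S RR=S


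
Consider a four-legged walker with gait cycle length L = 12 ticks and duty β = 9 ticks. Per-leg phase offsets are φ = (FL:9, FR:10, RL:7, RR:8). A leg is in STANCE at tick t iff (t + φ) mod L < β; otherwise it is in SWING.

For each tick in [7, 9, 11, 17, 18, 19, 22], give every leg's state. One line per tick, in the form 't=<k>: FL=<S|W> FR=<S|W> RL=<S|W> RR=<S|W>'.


t=7: FL=S FR=S RL=S RR=S
t=9: FL=S FR=S RL=S RR=S
t=11: FL=S FR=W RL=S RR=S
t=17: FL=S FR=S RL=S RR=S
t=18: FL=S FR=S RL=S RR=S
t=19: FL=S FR=S RL=S RR=S
t=22: FL=S FR=S RL=S RR=S

t=7: phase=(4,5,2,3) vs β=9 → FL=S FR=S RL=S RR=S
t=9: phase=(6,7,4,5) vs β=9 → FL=S FR=S RL=S RR=S
t=11: phase=(8,9,6,7) vs β=9 → FL=S FR=W RL=S RR=S
t=17: phase=(2,3,0,1) vs β=9 → FL=S FR=S RL=S RR=S
t=18: phase=(3,4,1,2) vs β=9 → FL=S FR=S RL=S RR=S
t=19: phase=(4,5,2,3) vs β=9 → FL=S FR=S RL=S RR=S
t=22: phase=(7,8,5,6) vs β=9 → FL=S FR=S RL=S RR=S


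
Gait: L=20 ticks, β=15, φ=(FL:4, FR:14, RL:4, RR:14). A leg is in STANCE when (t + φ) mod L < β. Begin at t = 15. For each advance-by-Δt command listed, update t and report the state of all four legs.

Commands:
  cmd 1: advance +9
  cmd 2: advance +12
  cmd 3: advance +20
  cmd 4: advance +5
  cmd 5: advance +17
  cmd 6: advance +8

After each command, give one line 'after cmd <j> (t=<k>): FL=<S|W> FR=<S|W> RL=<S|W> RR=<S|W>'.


start t=15: FL=W FR=S RL=W RR=S
cmd 1: advance +9 → t=24, phase=(8,18,8,18) → FL=S FR=W RL=S RR=W
cmd 2: advance +12 → t=36, phase=(0,10,0,10) → FL=S FR=S RL=S RR=S
cmd 3: advance +20 → t=56, phase=(0,10,0,10) → FL=S FR=S RL=S RR=S
cmd 4: advance +5 → t=61, phase=(5,15,5,15) → FL=S FR=W RL=S RR=W
cmd 5: advance +17 → t=78, phase=(2,12,2,12) → FL=S FR=S RL=S RR=S
cmd 6: advance +8 → t=86, phase=(10,0,10,0) → FL=S FR=S RL=S RR=S

after cmd 1 (t=24): FL=S FR=W RL=S RR=W
after cmd 2 (t=36): FL=S FR=S RL=S RR=S
after cmd 3 (t=56): FL=S FR=S RL=S RR=S
after cmd 4 (t=61): FL=S FR=W RL=S RR=W
after cmd 5 (t=78): FL=S FR=S RL=S RR=S
after cmd 6 (t=86): FL=S FR=S RL=S RR=S


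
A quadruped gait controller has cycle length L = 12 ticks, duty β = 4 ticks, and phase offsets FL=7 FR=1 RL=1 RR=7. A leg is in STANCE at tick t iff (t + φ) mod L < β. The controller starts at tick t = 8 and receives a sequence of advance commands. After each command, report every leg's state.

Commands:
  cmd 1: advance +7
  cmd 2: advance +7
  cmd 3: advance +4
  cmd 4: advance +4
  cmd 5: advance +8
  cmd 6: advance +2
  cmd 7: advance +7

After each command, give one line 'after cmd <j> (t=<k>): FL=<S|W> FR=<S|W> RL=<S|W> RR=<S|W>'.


after cmd 1 (t=15): FL=W FR=W RL=W RR=W
after cmd 2 (t=22): FL=W FR=W RL=W RR=W
after cmd 3 (t=26): FL=W FR=S RL=S RR=W
after cmd 4 (t=30): FL=S FR=W RL=W RR=S
after cmd 5 (t=38): FL=W FR=S RL=S RR=W
after cmd 6 (t=40): FL=W FR=W RL=W RR=W
after cmd 7 (t=47): FL=W FR=S RL=S RR=W

start t=8: FL=S FR=W RL=W RR=S
cmd 1: advance +7 → t=15, phase=(10,4,4,10) → FL=W FR=W RL=W RR=W
cmd 2: advance +7 → t=22, phase=(5,11,11,5) → FL=W FR=W RL=W RR=W
cmd 3: advance +4 → t=26, phase=(9,3,3,9) → FL=W FR=S RL=S RR=W
cmd 4: advance +4 → t=30, phase=(1,7,7,1) → FL=S FR=W RL=W RR=S
cmd 5: advance +8 → t=38, phase=(9,3,3,9) → FL=W FR=S RL=S RR=W
cmd 6: advance +2 → t=40, phase=(11,5,5,11) → FL=W FR=W RL=W RR=W
cmd 7: advance +7 → t=47, phase=(6,0,0,6) → FL=W FR=S RL=S RR=W


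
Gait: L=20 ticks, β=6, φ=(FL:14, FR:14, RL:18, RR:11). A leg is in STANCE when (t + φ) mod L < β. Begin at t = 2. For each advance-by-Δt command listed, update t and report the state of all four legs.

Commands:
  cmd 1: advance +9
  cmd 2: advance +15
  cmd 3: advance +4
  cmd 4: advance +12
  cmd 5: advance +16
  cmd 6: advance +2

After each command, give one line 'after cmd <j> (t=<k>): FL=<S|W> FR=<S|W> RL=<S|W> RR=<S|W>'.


start t=2: FL=W FR=W RL=S RR=W
cmd 1: advance +9 → t=11, phase=(5,5,9,2) → FL=S FR=S RL=W RR=S
cmd 2: advance +15 → t=26, phase=(0,0,4,17) → FL=S FR=S RL=S RR=W
cmd 3: advance +4 → t=30, phase=(4,4,8,1) → FL=S FR=S RL=W RR=S
cmd 4: advance +12 → t=42, phase=(16,16,0,13) → FL=W FR=W RL=S RR=W
cmd 5: advance +16 → t=58, phase=(12,12,16,9) → FL=W FR=W RL=W RR=W
cmd 6: advance +2 → t=60, phase=(14,14,18,11) → FL=W FR=W RL=W RR=W

after cmd 1 (t=11): FL=S FR=S RL=W RR=S
after cmd 2 (t=26): FL=S FR=S RL=S RR=W
after cmd 3 (t=30): FL=S FR=S RL=W RR=S
after cmd 4 (t=42): FL=W FR=W RL=S RR=W
after cmd 5 (t=58): FL=W FR=W RL=W RR=W
after cmd 6 (t=60): FL=W FR=W RL=W RR=W


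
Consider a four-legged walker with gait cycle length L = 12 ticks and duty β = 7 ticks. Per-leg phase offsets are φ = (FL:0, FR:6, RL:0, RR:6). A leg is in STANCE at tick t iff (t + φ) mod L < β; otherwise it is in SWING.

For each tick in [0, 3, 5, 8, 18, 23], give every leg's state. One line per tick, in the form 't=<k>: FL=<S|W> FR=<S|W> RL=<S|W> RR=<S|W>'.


t=0: phase=(0,6,0,6) vs β=7 → FL=S FR=S RL=S RR=S
t=3: phase=(3,9,3,9) vs β=7 → FL=S FR=W RL=S RR=W
t=5: phase=(5,11,5,11) vs β=7 → FL=S FR=W RL=S RR=W
t=8: phase=(8,2,8,2) vs β=7 → FL=W FR=S RL=W RR=S
t=18: phase=(6,0,6,0) vs β=7 → FL=S FR=S RL=S RR=S
t=23: phase=(11,5,11,5) vs β=7 → FL=W FR=S RL=W RR=S

t=0: FL=S FR=S RL=S RR=S
t=3: FL=S FR=W RL=S RR=W
t=5: FL=S FR=W RL=S RR=W
t=8: FL=W FR=S RL=W RR=S
t=18: FL=S FR=S RL=S RR=S
t=23: FL=W FR=S RL=W RR=S


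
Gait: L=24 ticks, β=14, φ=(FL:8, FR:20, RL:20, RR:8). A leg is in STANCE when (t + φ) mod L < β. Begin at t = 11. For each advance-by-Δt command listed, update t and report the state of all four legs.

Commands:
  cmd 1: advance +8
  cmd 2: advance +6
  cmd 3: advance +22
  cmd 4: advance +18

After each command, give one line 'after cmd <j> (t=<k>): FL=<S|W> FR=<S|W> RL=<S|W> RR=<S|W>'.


after cmd 1 (t=19): FL=S FR=W RL=W RR=S
after cmd 2 (t=25): FL=S FR=W RL=W RR=S
after cmd 3 (t=47): FL=S FR=W RL=W RR=S
after cmd 4 (t=65): FL=S FR=S RL=S RR=S

start t=11: FL=W FR=S RL=S RR=W
cmd 1: advance +8 → t=19, phase=(3,15,15,3) → FL=S FR=W RL=W RR=S
cmd 2: advance +6 → t=25, phase=(9,21,21,9) → FL=S FR=W RL=W RR=S
cmd 3: advance +22 → t=47, phase=(7,19,19,7) → FL=S FR=W RL=W RR=S
cmd 4: advance +18 → t=65, phase=(1,13,13,1) → FL=S FR=S RL=S RR=S


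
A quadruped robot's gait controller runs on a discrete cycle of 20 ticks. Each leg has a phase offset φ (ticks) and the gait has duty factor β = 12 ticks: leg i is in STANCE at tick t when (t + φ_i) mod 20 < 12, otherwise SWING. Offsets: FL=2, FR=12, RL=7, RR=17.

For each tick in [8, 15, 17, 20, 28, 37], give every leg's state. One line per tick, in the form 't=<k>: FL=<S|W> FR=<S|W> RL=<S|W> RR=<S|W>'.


t=8: FL=S FR=S RL=W RR=S
t=15: FL=W FR=S RL=S RR=W
t=17: FL=W FR=S RL=S RR=W
t=20: FL=S FR=W RL=S RR=W
t=28: FL=S FR=S RL=W RR=S
t=37: FL=W FR=S RL=S RR=W

t=8: phase=(10,0,15,5) vs β=12 → FL=S FR=S RL=W RR=S
t=15: phase=(17,7,2,12) vs β=12 → FL=W FR=S RL=S RR=W
t=17: phase=(19,9,4,14) vs β=12 → FL=W FR=S RL=S RR=W
t=20: phase=(2,12,7,17) vs β=12 → FL=S FR=W RL=S RR=W
t=28: phase=(10,0,15,5) vs β=12 → FL=S FR=S RL=W RR=S
t=37: phase=(19,9,4,14) vs β=12 → FL=W FR=S RL=S RR=W


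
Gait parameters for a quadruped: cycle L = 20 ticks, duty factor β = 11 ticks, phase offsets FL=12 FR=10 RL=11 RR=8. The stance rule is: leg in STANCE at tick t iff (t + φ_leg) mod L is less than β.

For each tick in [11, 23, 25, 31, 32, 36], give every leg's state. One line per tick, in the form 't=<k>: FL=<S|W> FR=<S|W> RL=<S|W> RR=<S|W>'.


t=11: FL=S FR=S RL=S RR=W
t=23: FL=W FR=W RL=W RR=W
t=25: FL=W FR=W RL=W RR=W
t=31: FL=S FR=S RL=S RR=W
t=32: FL=S FR=S RL=S RR=S
t=36: FL=S FR=S RL=S RR=S

t=11: phase=(3,1,2,19) vs β=11 → FL=S FR=S RL=S RR=W
t=23: phase=(15,13,14,11) vs β=11 → FL=W FR=W RL=W RR=W
t=25: phase=(17,15,16,13) vs β=11 → FL=W FR=W RL=W RR=W
t=31: phase=(3,1,2,19) vs β=11 → FL=S FR=S RL=S RR=W
t=32: phase=(4,2,3,0) vs β=11 → FL=S FR=S RL=S RR=S
t=36: phase=(8,6,7,4) vs β=11 → FL=S FR=S RL=S RR=S


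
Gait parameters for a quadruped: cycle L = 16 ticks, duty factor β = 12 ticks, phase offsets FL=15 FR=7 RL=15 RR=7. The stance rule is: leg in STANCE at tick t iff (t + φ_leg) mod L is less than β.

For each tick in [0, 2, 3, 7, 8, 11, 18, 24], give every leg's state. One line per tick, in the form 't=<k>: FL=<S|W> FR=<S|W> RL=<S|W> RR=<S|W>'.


t=0: phase=(15,7,15,7) vs β=12 → FL=W FR=S RL=W RR=S
t=2: phase=(1,9,1,9) vs β=12 → FL=S FR=S RL=S RR=S
t=3: phase=(2,10,2,10) vs β=12 → FL=S FR=S RL=S RR=S
t=7: phase=(6,14,6,14) vs β=12 → FL=S FR=W RL=S RR=W
t=8: phase=(7,15,7,15) vs β=12 → FL=S FR=W RL=S RR=W
t=11: phase=(10,2,10,2) vs β=12 → FL=S FR=S RL=S RR=S
t=18: phase=(1,9,1,9) vs β=12 → FL=S FR=S RL=S RR=S
t=24: phase=(7,15,7,15) vs β=12 → FL=S FR=W RL=S RR=W

t=0: FL=W FR=S RL=W RR=S
t=2: FL=S FR=S RL=S RR=S
t=3: FL=S FR=S RL=S RR=S
t=7: FL=S FR=W RL=S RR=W
t=8: FL=S FR=W RL=S RR=W
t=11: FL=S FR=S RL=S RR=S
t=18: FL=S FR=S RL=S RR=S
t=24: FL=S FR=W RL=S RR=W


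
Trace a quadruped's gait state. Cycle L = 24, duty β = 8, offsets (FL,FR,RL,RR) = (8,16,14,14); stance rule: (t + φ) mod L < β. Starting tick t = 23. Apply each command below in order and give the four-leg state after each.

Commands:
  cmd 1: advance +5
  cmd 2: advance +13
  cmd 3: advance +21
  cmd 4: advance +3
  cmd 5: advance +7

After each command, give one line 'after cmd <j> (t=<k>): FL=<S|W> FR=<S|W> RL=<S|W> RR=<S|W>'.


start t=23: FL=S FR=W RL=W RR=W
cmd 1: advance +5 → t=28, phase=(12,20,18,18) → FL=W FR=W RL=W RR=W
cmd 2: advance +13 → t=41, phase=(1,9,7,7) → FL=S FR=W RL=S RR=S
cmd 3: advance +21 → t=62, phase=(22,6,4,4) → FL=W FR=S RL=S RR=S
cmd 4: advance +3 → t=65, phase=(1,9,7,7) → FL=S FR=W RL=S RR=S
cmd 5: advance +7 → t=72, phase=(8,16,14,14) → FL=W FR=W RL=W RR=W

after cmd 1 (t=28): FL=W FR=W RL=W RR=W
after cmd 2 (t=41): FL=S FR=W RL=S RR=S
after cmd 3 (t=62): FL=W FR=S RL=S RR=S
after cmd 4 (t=65): FL=S FR=W RL=S RR=S
after cmd 5 (t=72): FL=W FR=W RL=W RR=W


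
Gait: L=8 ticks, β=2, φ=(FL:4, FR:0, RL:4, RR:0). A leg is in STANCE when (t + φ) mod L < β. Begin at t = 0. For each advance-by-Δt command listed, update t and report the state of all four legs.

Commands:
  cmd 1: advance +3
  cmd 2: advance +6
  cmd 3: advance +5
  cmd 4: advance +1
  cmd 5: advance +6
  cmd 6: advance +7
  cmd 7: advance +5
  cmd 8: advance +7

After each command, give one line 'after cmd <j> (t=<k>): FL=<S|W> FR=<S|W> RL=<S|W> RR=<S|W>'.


after cmd 1 (t=3): FL=W FR=W RL=W RR=W
after cmd 2 (t=9): FL=W FR=S RL=W RR=S
after cmd 3 (t=14): FL=W FR=W RL=W RR=W
after cmd 4 (t=15): FL=W FR=W RL=W RR=W
after cmd 5 (t=21): FL=S FR=W RL=S RR=W
after cmd 6 (t=28): FL=S FR=W RL=S RR=W
after cmd 7 (t=33): FL=W FR=S RL=W RR=S
after cmd 8 (t=40): FL=W FR=S RL=W RR=S

start t=0: FL=W FR=S RL=W RR=S
cmd 1: advance +3 → t=3, phase=(7,3,7,3) → FL=W FR=W RL=W RR=W
cmd 2: advance +6 → t=9, phase=(5,1,5,1) → FL=W FR=S RL=W RR=S
cmd 3: advance +5 → t=14, phase=(2,6,2,6) → FL=W FR=W RL=W RR=W
cmd 4: advance +1 → t=15, phase=(3,7,3,7) → FL=W FR=W RL=W RR=W
cmd 5: advance +6 → t=21, phase=(1,5,1,5) → FL=S FR=W RL=S RR=W
cmd 6: advance +7 → t=28, phase=(0,4,0,4) → FL=S FR=W RL=S RR=W
cmd 7: advance +5 → t=33, phase=(5,1,5,1) → FL=W FR=S RL=W RR=S
cmd 8: advance +7 → t=40, phase=(4,0,4,0) → FL=W FR=S RL=W RR=S


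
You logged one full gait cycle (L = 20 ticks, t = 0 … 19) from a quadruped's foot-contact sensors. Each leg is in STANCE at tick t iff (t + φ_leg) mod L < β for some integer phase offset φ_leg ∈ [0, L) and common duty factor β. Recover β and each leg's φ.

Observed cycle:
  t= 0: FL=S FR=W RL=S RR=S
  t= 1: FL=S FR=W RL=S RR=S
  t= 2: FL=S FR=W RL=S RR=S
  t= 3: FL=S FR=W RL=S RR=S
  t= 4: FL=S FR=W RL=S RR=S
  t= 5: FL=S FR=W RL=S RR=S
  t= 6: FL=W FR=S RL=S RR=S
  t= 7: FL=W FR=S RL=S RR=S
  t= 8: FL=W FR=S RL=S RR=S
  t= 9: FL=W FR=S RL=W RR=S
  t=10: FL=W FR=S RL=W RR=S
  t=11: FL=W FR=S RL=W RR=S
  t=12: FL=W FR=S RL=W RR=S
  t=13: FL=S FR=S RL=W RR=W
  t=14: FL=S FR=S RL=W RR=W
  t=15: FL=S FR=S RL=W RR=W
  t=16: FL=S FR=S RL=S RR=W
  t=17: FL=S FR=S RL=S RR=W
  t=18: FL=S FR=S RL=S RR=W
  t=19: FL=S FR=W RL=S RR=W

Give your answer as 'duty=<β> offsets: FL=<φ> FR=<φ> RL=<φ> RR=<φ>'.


duty β = stance ticks per leg = 13
FL: stance ticks = 13; W→S at t=13 → φ=7
FR: stance ticks = 13; W→S at t=6 → φ=14
RL: stance ticks = 13; W→S at t=16 → φ=4
RR: stance ticks = 13; W→S at t=0 → φ=0

duty=13 offsets: FL=7 FR=14 RL=4 RR=0


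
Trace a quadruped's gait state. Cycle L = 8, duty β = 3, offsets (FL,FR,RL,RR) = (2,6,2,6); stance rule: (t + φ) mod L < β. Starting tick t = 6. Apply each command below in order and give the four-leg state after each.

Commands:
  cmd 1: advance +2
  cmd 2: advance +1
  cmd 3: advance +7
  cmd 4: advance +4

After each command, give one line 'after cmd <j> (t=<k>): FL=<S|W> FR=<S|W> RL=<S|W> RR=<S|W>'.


start t=6: FL=S FR=W RL=S RR=W
cmd 1: advance +2 → t=8, phase=(2,6,2,6) → FL=S FR=W RL=S RR=W
cmd 2: advance +1 → t=9, phase=(3,7,3,7) → FL=W FR=W RL=W RR=W
cmd 3: advance +7 → t=16, phase=(2,6,2,6) → FL=S FR=W RL=S RR=W
cmd 4: advance +4 → t=20, phase=(6,2,6,2) → FL=W FR=S RL=W RR=S

after cmd 1 (t=8): FL=S FR=W RL=S RR=W
after cmd 2 (t=9): FL=W FR=W RL=W RR=W
after cmd 3 (t=16): FL=S FR=W RL=S RR=W
after cmd 4 (t=20): FL=W FR=S RL=W RR=S


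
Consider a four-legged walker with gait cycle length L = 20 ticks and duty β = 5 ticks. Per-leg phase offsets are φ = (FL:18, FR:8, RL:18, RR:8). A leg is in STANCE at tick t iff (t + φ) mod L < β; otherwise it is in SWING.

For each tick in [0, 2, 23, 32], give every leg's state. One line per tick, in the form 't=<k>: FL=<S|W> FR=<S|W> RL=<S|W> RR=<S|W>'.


t=0: phase=(18,8,18,8) vs β=5 → FL=W FR=W RL=W RR=W
t=2: phase=(0,10,0,10) vs β=5 → FL=S FR=W RL=S RR=W
t=23: phase=(1,11,1,11) vs β=5 → FL=S FR=W RL=S RR=W
t=32: phase=(10,0,10,0) vs β=5 → FL=W FR=S RL=W RR=S

t=0: FL=W FR=W RL=W RR=W
t=2: FL=S FR=W RL=S RR=W
t=23: FL=S FR=W RL=S RR=W
t=32: FL=W FR=S RL=W RR=S


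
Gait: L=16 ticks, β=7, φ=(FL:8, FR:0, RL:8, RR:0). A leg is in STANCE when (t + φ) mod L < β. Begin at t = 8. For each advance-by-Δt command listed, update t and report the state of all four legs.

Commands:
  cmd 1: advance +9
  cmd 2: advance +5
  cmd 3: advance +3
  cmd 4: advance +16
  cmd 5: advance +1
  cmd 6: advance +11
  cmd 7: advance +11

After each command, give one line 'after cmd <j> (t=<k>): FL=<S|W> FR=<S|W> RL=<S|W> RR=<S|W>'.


after cmd 1 (t=17): FL=W FR=S RL=W RR=S
after cmd 2 (t=22): FL=W FR=S RL=W RR=S
after cmd 3 (t=25): FL=S FR=W RL=S RR=W
after cmd 4 (t=41): FL=S FR=W RL=S RR=W
after cmd 5 (t=42): FL=S FR=W RL=S RR=W
after cmd 6 (t=53): FL=W FR=S RL=W RR=S
after cmd 7 (t=64): FL=W FR=S RL=W RR=S

start t=8: FL=S FR=W RL=S RR=W
cmd 1: advance +9 → t=17, phase=(9,1,9,1) → FL=W FR=S RL=W RR=S
cmd 2: advance +5 → t=22, phase=(14,6,14,6) → FL=W FR=S RL=W RR=S
cmd 3: advance +3 → t=25, phase=(1,9,1,9) → FL=S FR=W RL=S RR=W
cmd 4: advance +16 → t=41, phase=(1,9,1,9) → FL=S FR=W RL=S RR=W
cmd 5: advance +1 → t=42, phase=(2,10,2,10) → FL=S FR=W RL=S RR=W
cmd 6: advance +11 → t=53, phase=(13,5,13,5) → FL=W FR=S RL=W RR=S
cmd 7: advance +11 → t=64, phase=(8,0,8,0) → FL=W FR=S RL=W RR=S


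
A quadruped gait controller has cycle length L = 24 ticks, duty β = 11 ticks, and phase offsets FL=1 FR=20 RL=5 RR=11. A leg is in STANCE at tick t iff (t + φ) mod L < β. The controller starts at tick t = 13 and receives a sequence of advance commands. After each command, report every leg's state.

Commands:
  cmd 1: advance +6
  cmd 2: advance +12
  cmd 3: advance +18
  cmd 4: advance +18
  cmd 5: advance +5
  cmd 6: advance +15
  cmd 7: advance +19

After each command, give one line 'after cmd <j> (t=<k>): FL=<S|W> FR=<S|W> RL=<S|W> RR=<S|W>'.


after cmd 1 (t=19): FL=W FR=W RL=S RR=S
after cmd 2 (t=31): FL=S FR=S RL=W RR=W
after cmd 3 (t=49): FL=S FR=W RL=S RR=W
after cmd 4 (t=67): FL=W FR=W RL=S RR=S
after cmd 5 (t=72): FL=S FR=W RL=S RR=W
after cmd 6 (t=87): FL=W FR=W RL=W RR=S
after cmd 7 (t=106): FL=W FR=S RL=W RR=W

start t=13: FL=W FR=S RL=W RR=S
cmd 1: advance +6 → t=19, phase=(20,15,0,6) → FL=W FR=W RL=S RR=S
cmd 2: advance +12 → t=31, phase=(8,3,12,18) → FL=S FR=S RL=W RR=W
cmd 3: advance +18 → t=49, phase=(2,21,6,12) → FL=S FR=W RL=S RR=W
cmd 4: advance +18 → t=67, phase=(20,15,0,6) → FL=W FR=W RL=S RR=S
cmd 5: advance +5 → t=72, phase=(1,20,5,11) → FL=S FR=W RL=S RR=W
cmd 6: advance +15 → t=87, phase=(16,11,20,2) → FL=W FR=W RL=W RR=S
cmd 7: advance +19 → t=106, phase=(11,6,15,21) → FL=W FR=S RL=W RR=W


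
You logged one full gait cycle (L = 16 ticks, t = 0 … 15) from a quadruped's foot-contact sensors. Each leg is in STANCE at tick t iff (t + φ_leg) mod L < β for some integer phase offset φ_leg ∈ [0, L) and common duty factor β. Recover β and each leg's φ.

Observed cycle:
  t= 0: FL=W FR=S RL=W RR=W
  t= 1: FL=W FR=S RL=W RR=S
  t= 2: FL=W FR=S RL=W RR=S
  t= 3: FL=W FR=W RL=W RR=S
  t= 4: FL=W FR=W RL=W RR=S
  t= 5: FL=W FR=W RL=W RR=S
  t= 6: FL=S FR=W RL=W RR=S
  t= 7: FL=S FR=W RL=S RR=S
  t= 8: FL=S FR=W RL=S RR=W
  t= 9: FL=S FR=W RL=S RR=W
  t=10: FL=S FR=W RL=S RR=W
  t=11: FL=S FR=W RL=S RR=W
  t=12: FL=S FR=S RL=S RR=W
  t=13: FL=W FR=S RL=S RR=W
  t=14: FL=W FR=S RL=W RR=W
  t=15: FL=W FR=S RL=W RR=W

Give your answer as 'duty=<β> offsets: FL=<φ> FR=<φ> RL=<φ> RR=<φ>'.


duty=7 offsets: FL=10 FR=4 RL=9 RR=15

duty β = stance ticks per leg = 7
FL: stance ticks = 7; W→S at t=6 → φ=10
FR: stance ticks = 7; W→S at t=12 → φ=4
RL: stance ticks = 7; W→S at t=7 → φ=9
RR: stance ticks = 7; W→S at t=1 → φ=15


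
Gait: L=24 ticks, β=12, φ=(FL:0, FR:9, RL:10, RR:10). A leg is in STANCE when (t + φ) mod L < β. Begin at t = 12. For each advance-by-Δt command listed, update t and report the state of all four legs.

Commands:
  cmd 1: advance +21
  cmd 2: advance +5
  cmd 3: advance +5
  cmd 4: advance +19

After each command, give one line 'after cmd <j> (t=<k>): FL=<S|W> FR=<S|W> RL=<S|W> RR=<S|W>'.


start t=12: FL=W FR=W RL=W RR=W
cmd 1: advance +21 → t=33, phase=(9,18,19,19) → FL=S FR=W RL=W RR=W
cmd 2: advance +5 → t=38, phase=(14,23,0,0) → FL=W FR=W RL=S RR=S
cmd 3: advance +5 → t=43, phase=(19,4,5,5) → FL=W FR=S RL=S RR=S
cmd 4: advance +19 → t=62, phase=(14,23,0,0) → FL=W FR=W RL=S RR=S

after cmd 1 (t=33): FL=S FR=W RL=W RR=W
after cmd 2 (t=38): FL=W FR=W RL=S RR=S
after cmd 3 (t=43): FL=W FR=S RL=S RR=S
after cmd 4 (t=62): FL=W FR=W RL=S RR=S


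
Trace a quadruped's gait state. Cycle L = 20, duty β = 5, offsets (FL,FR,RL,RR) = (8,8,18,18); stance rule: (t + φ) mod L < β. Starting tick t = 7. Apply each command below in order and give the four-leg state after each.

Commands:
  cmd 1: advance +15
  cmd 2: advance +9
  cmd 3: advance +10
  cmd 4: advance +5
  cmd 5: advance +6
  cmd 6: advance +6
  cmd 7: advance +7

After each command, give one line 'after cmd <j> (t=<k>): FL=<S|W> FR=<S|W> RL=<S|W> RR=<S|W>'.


start t=7: FL=W FR=W RL=W RR=W
cmd 1: advance +15 → t=22, phase=(10,10,0,0) → FL=W FR=W RL=S RR=S
cmd 2: advance +9 → t=31, phase=(19,19,9,9) → FL=W FR=W RL=W RR=W
cmd 3: advance +10 → t=41, phase=(9,9,19,19) → FL=W FR=W RL=W RR=W
cmd 4: advance +5 → t=46, phase=(14,14,4,4) → FL=W FR=W RL=S RR=S
cmd 5: advance +6 → t=52, phase=(0,0,10,10) → FL=S FR=S RL=W RR=W
cmd 6: advance +6 → t=58, phase=(6,6,16,16) → FL=W FR=W RL=W RR=W
cmd 7: advance +7 → t=65, phase=(13,13,3,3) → FL=W FR=W RL=S RR=S

after cmd 1 (t=22): FL=W FR=W RL=S RR=S
after cmd 2 (t=31): FL=W FR=W RL=W RR=W
after cmd 3 (t=41): FL=W FR=W RL=W RR=W
after cmd 4 (t=46): FL=W FR=W RL=S RR=S
after cmd 5 (t=52): FL=S FR=S RL=W RR=W
after cmd 6 (t=58): FL=W FR=W RL=W RR=W
after cmd 7 (t=65): FL=W FR=W RL=S RR=S


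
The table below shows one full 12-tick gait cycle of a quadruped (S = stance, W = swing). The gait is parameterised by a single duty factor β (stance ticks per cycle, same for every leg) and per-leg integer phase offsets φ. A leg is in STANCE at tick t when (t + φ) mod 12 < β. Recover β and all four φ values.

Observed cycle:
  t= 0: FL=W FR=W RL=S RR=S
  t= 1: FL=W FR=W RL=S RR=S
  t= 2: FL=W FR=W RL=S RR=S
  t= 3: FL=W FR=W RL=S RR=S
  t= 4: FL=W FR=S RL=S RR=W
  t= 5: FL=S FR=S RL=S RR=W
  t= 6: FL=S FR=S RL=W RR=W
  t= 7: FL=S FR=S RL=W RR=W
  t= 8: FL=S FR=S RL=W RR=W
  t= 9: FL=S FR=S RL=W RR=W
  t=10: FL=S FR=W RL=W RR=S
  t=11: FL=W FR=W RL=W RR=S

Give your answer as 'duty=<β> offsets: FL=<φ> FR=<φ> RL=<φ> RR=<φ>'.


duty β = stance ticks per leg = 6
FL: stance ticks = 6; W→S at t=5 → φ=7
FR: stance ticks = 6; W→S at t=4 → φ=8
RL: stance ticks = 6; W→S at t=0 → φ=0
RR: stance ticks = 6; W→S at t=10 → φ=2

duty=6 offsets: FL=7 FR=8 RL=0 RR=2


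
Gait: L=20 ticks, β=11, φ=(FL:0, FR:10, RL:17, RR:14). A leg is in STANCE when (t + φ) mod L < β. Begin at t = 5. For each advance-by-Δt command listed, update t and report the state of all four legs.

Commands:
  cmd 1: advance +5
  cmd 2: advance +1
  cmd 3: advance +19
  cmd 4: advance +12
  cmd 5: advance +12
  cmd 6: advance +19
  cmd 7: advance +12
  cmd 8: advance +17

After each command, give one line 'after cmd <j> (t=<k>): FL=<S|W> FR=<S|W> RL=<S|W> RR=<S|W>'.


after cmd 1 (t=10): FL=S FR=S RL=S RR=S
after cmd 2 (t=11): FL=W FR=S RL=S RR=S
after cmd 3 (t=30): FL=S FR=S RL=S RR=S
after cmd 4 (t=42): FL=S FR=W RL=W RR=W
after cmd 5 (t=54): FL=W FR=S RL=W RR=S
after cmd 6 (t=73): FL=W FR=S RL=S RR=S
after cmd 7 (t=85): FL=S FR=W RL=S RR=W
after cmd 8 (t=102): FL=S FR=W RL=W RR=W

start t=5: FL=S FR=W RL=S RR=W
cmd 1: advance +5 → t=10, phase=(10,0,7,4) → FL=S FR=S RL=S RR=S
cmd 2: advance +1 → t=11, phase=(11,1,8,5) → FL=W FR=S RL=S RR=S
cmd 3: advance +19 → t=30, phase=(10,0,7,4) → FL=S FR=S RL=S RR=S
cmd 4: advance +12 → t=42, phase=(2,12,19,16) → FL=S FR=W RL=W RR=W
cmd 5: advance +12 → t=54, phase=(14,4,11,8) → FL=W FR=S RL=W RR=S
cmd 6: advance +19 → t=73, phase=(13,3,10,7) → FL=W FR=S RL=S RR=S
cmd 7: advance +12 → t=85, phase=(5,15,2,19) → FL=S FR=W RL=S RR=W
cmd 8: advance +17 → t=102, phase=(2,12,19,16) → FL=S FR=W RL=W RR=W


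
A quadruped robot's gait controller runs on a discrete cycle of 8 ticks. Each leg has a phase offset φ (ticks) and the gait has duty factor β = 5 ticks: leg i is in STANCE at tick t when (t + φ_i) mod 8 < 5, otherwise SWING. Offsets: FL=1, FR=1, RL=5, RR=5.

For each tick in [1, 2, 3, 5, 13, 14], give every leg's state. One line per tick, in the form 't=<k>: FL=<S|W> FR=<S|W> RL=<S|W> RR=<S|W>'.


t=1: FL=S FR=S RL=W RR=W
t=2: FL=S FR=S RL=W RR=W
t=3: FL=S FR=S RL=S RR=S
t=5: FL=W FR=W RL=S RR=S
t=13: FL=W FR=W RL=S RR=S
t=14: FL=W FR=W RL=S RR=S

t=1: phase=(2,2,6,6) vs β=5 → FL=S FR=S RL=W RR=W
t=2: phase=(3,3,7,7) vs β=5 → FL=S FR=S RL=W RR=W
t=3: phase=(4,4,0,0) vs β=5 → FL=S FR=S RL=S RR=S
t=5: phase=(6,6,2,2) vs β=5 → FL=W FR=W RL=S RR=S
t=13: phase=(6,6,2,2) vs β=5 → FL=W FR=W RL=S RR=S
t=14: phase=(7,7,3,3) vs β=5 → FL=W FR=W RL=S RR=S


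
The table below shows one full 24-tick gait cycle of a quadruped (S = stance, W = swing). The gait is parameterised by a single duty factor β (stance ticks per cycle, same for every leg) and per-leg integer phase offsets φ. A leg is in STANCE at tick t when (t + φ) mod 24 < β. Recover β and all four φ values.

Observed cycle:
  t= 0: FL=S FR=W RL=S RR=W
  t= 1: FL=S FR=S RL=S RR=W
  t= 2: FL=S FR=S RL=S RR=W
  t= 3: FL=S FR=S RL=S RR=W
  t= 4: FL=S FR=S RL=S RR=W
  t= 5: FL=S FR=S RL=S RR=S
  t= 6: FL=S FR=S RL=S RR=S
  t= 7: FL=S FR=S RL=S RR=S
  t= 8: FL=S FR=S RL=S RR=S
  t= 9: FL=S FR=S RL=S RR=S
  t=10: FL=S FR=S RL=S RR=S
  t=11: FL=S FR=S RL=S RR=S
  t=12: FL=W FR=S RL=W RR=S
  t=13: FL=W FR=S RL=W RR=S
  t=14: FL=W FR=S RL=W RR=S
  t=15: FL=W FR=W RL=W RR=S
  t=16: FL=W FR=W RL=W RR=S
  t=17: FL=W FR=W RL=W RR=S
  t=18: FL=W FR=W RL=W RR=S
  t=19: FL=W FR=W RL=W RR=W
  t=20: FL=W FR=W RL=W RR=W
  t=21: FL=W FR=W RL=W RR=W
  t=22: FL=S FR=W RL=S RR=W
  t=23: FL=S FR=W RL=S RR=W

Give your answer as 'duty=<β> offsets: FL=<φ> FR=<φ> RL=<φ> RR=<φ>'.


duty β = stance ticks per leg = 14
FL: stance ticks = 14; W→S at t=22 → φ=2
FR: stance ticks = 14; W→S at t=1 → φ=23
RL: stance ticks = 14; W→S at t=22 → φ=2
RR: stance ticks = 14; W→S at t=5 → φ=19

duty=14 offsets: FL=2 FR=23 RL=2 RR=19


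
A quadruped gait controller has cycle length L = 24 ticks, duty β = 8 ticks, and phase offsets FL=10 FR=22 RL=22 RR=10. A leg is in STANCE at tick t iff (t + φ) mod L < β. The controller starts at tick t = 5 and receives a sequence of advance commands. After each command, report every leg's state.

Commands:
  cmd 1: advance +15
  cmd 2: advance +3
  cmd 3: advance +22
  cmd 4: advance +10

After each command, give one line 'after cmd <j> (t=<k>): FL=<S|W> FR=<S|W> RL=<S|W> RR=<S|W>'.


start t=5: FL=W FR=S RL=S RR=W
cmd 1: advance +15 → t=20, phase=(6,18,18,6) → FL=S FR=W RL=W RR=S
cmd 2: advance +3 → t=23, phase=(9,21,21,9) → FL=W FR=W RL=W RR=W
cmd 3: advance +22 → t=45, phase=(7,19,19,7) → FL=S FR=W RL=W RR=S
cmd 4: advance +10 → t=55, phase=(17,5,5,17) → FL=W FR=S RL=S RR=W

after cmd 1 (t=20): FL=S FR=W RL=W RR=S
after cmd 2 (t=23): FL=W FR=W RL=W RR=W
after cmd 3 (t=45): FL=S FR=W RL=W RR=S
after cmd 4 (t=55): FL=W FR=S RL=S RR=W


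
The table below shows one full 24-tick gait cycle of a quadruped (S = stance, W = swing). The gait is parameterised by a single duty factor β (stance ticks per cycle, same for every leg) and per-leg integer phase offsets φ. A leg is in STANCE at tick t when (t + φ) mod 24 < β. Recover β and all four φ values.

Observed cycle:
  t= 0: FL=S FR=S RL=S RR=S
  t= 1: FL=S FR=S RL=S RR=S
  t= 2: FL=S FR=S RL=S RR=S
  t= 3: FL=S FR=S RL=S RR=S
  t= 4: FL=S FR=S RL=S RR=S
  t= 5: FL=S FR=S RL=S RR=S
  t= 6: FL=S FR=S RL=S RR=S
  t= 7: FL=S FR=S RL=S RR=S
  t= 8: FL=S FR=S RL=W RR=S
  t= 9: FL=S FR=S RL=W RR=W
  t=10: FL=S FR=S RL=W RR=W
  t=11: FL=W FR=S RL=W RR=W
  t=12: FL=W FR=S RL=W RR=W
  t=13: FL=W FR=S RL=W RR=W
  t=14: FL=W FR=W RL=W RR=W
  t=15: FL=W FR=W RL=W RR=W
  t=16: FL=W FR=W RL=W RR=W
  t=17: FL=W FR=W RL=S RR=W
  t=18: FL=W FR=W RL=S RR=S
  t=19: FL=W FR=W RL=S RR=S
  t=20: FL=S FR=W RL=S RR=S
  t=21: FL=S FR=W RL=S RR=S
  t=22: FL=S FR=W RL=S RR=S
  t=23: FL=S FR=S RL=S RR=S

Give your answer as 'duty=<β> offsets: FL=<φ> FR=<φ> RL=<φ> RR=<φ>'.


duty=15 offsets: FL=4 FR=1 RL=7 RR=6

duty β = stance ticks per leg = 15
FL: stance ticks = 15; W→S at t=20 → φ=4
FR: stance ticks = 15; W→S at t=23 → φ=1
RL: stance ticks = 15; W→S at t=17 → φ=7
RR: stance ticks = 15; W→S at t=18 → φ=6


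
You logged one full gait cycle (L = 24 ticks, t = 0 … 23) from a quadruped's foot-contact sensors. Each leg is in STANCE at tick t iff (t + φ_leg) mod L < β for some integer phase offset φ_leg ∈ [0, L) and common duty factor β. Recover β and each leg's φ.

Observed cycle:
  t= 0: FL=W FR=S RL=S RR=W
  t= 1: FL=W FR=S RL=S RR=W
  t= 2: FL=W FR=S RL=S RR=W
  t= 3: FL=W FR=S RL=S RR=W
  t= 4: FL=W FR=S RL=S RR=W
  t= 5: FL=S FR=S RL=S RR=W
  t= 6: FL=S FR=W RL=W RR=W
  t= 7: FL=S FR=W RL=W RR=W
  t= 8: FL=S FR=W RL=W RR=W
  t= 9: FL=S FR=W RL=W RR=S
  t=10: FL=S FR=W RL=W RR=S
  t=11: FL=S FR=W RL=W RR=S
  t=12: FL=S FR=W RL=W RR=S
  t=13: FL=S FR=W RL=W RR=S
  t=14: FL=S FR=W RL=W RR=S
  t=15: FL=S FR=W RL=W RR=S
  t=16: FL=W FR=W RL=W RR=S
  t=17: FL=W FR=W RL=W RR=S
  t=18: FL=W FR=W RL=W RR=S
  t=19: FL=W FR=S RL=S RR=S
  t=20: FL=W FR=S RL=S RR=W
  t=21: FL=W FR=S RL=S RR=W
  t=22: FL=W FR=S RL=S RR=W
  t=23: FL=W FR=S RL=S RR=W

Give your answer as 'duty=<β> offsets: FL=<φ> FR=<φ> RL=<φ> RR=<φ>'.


duty β = stance ticks per leg = 11
FL: stance ticks = 11; W→S at t=5 → φ=19
FR: stance ticks = 11; W→S at t=19 → φ=5
RL: stance ticks = 11; W→S at t=19 → φ=5
RR: stance ticks = 11; W→S at t=9 → φ=15

duty=11 offsets: FL=19 FR=5 RL=5 RR=15


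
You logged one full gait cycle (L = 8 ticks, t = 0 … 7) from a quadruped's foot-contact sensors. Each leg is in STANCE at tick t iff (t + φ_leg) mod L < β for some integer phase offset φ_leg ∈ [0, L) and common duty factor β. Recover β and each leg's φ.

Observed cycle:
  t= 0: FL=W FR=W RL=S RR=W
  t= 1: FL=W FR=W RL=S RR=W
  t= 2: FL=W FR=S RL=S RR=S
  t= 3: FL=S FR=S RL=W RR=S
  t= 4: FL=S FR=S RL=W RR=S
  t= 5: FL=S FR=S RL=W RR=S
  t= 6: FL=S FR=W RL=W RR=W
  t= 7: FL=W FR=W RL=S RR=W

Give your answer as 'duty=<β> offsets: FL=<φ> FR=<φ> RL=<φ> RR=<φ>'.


duty β = stance ticks per leg = 4
FL: stance ticks = 4; W→S at t=3 → φ=5
FR: stance ticks = 4; W→S at t=2 → φ=6
RL: stance ticks = 4; W→S at t=7 → φ=1
RR: stance ticks = 4; W→S at t=2 → φ=6

duty=4 offsets: FL=5 FR=6 RL=1 RR=6
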